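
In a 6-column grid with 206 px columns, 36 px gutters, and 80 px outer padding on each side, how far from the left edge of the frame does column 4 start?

Before column 4: the margin + 3 columns + 3 gutters.
Offset = 80 + 3·(206 + 36) = 80 + 726 = 806 px.

806 px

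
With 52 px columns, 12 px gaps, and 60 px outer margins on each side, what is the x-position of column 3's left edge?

188 px

Column 3 starts at margin + 2·(column + gutter) = 60 + 2·64 = 188 px.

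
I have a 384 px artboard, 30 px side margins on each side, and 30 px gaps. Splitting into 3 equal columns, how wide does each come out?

Take off 60 px of margins, leaving 324 px.
3c + 2·30 = 324 → 3c = 264 → c = 88 px.

88 px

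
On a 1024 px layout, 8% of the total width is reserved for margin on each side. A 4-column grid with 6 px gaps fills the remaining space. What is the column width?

210.54 px

1024 × (1 − 2·8%) = 1024 × 84% = 860.16 px for the columns.
860.16 − 3·6 = 842.16; ÷4 gives c = 210.54 px.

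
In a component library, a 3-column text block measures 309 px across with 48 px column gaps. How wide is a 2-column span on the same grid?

190 px

309 − 2·48 = 213; ÷3 gives c = 71 px.
2-column span = 2·71 + 1·48 = 190 px.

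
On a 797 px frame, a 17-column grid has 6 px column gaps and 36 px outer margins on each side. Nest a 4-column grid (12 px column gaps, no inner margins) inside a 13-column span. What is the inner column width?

Inside the margins: 797 − 72 = 725 px.
725 − 16·6 = 629; ÷17 gives c = 37 px.
13-column span = 13·37 + 12·6 = 553 px.
4 columns + 3 column gaps: 4d + 3·12 = 553.
4d = 553 − 36 = 517, so d = 129.25 px.

129.25 px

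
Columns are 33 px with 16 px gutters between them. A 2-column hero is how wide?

Span of 2: 2·33 + 1·16 = 66 + 16 = 82 px.

82 px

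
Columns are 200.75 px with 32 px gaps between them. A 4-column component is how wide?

4 columns plus 3 gaps: 803 + 96 = 899 px.

899 px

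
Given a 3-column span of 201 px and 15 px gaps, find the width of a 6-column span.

417 px

3c + 2·15 = 201 → 3c = 171 → c = 57 px.
Span of 6: 6·57 + 5·15 = 342 + 75 = 417 px.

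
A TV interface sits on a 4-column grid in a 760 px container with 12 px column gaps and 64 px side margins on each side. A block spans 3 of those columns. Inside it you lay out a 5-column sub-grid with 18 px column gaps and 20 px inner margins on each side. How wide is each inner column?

Take off 128 px of margins, leaving 632 px.
632 − 3·12 = 596; ÷4 gives c = 149 px.
3 columns plus 2 column gaps: 447 + 24 = 471 px.
Inner content = 471 − 2·20 = 431 px.
5 columns + 4 column gaps: 5d + 4·18 = 431.
5d = 431 − 72 = 359, so d = 71.8 px.

71.8 px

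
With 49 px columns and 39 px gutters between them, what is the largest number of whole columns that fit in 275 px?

3 columns: 3·49 + 2·39 = 225 px ≤ 275.
4 columns: 313 px > 275. So 3.

3 columns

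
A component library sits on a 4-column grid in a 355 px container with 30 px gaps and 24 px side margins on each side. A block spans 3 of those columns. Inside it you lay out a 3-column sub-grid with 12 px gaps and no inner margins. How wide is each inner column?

Subtract both margins: 355 − 2·24 = 307 px.
4c + 3·30 = 307 → 4c = 217 → c = 54.25 px.
3-column span = 3·54.25 + 2·30 = 222.75 px.
3 columns + 2 gaps: 3d + 2·12 = 222.75.
3d = 222.75 − 24 = 198.75, so d = 66.25 px.

66.25 px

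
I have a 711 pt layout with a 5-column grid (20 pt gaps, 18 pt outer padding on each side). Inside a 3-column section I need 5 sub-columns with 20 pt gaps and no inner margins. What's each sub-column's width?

63.4 pt

Outer content = 711 − 2·18 = 675 pt.
Subtracting 4 gaps of 20 leaves 595 for 5 columns, so c = 119 pt.
3 columns plus 2 gaps: 357 + 40 = 397 pt.
397 − 4·20 = 317; ÷5 gives d = 63.4 pt.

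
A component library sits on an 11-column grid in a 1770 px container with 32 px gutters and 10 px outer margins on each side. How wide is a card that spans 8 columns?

Content width = 1770 − 2·10 = 1750 px.
11 columns + 10 gutters: 11c + 10·32 = 1750.
11c = 1750 − 320 = 1430, so c = 130 px.
8 columns plus 7 gutters: 1040 + 224 = 1264 px.

1264 px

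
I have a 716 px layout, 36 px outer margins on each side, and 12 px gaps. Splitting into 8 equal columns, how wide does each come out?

Take off 72 px of margins, leaving 644 px.
8 columns + 7 gaps: 8c + 7·12 = 644.
8c = 644 − 84 = 560, so c = 70 px.

70 px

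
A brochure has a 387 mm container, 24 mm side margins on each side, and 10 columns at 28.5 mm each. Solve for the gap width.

6 mm

Content width = 387 − 2·24 = 339 mm.
Columns use 285 mm, leaving 54 mm across 9 gaps = 6 mm each.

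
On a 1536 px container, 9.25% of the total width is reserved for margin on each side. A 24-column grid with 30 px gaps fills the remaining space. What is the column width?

23.41 px

1536 × (1 − 2·9.25%) = 1536 × 81.5% = 1251.84 px for the columns.
24c + 23·30 = 1251.84 → 24c = 561.84 → c = 23.41 px.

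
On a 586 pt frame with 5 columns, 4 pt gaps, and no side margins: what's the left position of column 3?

5c + 4·4 = 586 → 5c = 570 → c = 114 pt.
Before column 3: 2 columns + 2 gaps.
Offset = 2·(114 + 4) = 2·118 = 236 pt.

236 pt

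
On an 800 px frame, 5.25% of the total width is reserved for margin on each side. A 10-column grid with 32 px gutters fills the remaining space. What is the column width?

42.8 px

Each margin = 5.25% of 800 = 42 px; content = 800 − 2·42 = 716 px.
10c + 9·32 = 716 → 10c = 428 → c = 42.8 px.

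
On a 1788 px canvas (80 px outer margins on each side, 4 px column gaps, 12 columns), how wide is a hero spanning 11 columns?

1492 px

Content width = 1788 − 2·80 = 1628 px.
1628 − 11·4 = 1584; ÷12 gives c = 132 px.
11-column span = 11·132 + 10·4 = 1492 px.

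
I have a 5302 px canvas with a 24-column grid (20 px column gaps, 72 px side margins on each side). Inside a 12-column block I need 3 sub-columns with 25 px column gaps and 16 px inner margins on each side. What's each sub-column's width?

Take off 144 px of margins, leaving 5158 px.
24 columns + 23 column gaps: 24c + 23·20 = 5158.
24c = 5158 − 460 = 4698, so c = 195.75 px.
12-column span = 12·195.75 + 11·20 = 2569 px.
Inner content = 2569 − 2·16 = 2537 px.
3d + 2·25 = 2537 → 3d = 2487 → d = 829 px.

829 px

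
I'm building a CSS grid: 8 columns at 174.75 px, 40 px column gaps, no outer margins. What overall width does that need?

1678 px

Container = 8·174.75 + 7·40 = 1398 + 280 = 1678 px.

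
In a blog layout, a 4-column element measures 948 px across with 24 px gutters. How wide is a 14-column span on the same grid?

3378 px

4 columns + 3 gutters: 4c + 3·24 = 948.
4c = 948 − 72 = 876, so c = 219 px.
Span of 14: 14·219 + 13·24 = 3066 + 312 = 3378 px.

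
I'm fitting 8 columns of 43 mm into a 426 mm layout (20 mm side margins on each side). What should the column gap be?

Subtract both margins: 426 − 2·20 = 386 mm.
8 columns take 8·43 = 344 mm; remaining 42 splits into 7 column gaps.
g = 42 / 7 = 6 mm.

6 mm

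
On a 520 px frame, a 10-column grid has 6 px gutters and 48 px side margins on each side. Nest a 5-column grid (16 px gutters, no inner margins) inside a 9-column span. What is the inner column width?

63.4 px

Outer content = 520 − 2·48 = 424 px.
424 − 9·6 = 370; ÷10 gives c = 37 px.
9 columns plus 8 gutters: 333 + 48 = 381 px.
Subtracting 4 gutters of 16 leaves 317 for 5 columns, so d = 63.4 px.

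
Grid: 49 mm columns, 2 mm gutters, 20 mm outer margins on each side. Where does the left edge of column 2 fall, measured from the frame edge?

71 mm

Each column+gutter stride is 51 mm; 1 of them past the 20 mm margin is 20 + 51 = 71 mm.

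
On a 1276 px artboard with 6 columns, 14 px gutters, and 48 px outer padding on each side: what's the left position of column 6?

Subtract both margins: 1276 − 2·48 = 1180 px.
Subtracting 5 gutters of 14 leaves 1110 for 6 columns, so c = 185 px.
Before column 6: the margin + 5 columns + 5 gutters.
Offset = 48 + 5·(185 + 14) = 48 + 995 = 1043 px.

1043 px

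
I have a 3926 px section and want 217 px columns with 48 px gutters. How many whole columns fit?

14 columns

14 columns: 14·217 + 13·48 = 3662 px ≤ 3926.
15 columns: 3927 px > 3926. So 14.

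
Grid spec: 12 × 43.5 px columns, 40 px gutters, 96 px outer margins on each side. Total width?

1154 px

Artboard = 2·96 + 12·43.5 + 11·40 = 192 + 522 + 440 = 1154 px.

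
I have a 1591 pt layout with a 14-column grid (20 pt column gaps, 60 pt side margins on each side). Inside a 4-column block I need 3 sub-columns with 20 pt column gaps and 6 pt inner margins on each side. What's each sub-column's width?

118 pt

Subtract both margins: 1591 − 2·60 = 1471 pt.
1471 − 13·20 = 1211; ÷14 gives c = 86.5 pt.
4 columns plus 3 column gaps: 346 + 60 = 406 pt.
Inner content = 406 − 2·6 = 394 pt.
394 − 2·20 = 354; ÷3 gives d = 118 pt.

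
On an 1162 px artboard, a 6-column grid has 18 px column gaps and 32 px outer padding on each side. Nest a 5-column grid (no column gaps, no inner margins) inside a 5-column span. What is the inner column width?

Inside the margins: 1162 − 64 = 1098 px.
6 columns + 5 column gaps: 6c + 5·18 = 1098.
6c = 1098 − 90 = 1008, so c = 168 px.
5-column span = 5·168 + 4·18 = 912 px.
912 / 5 = 182.4 px per column.

182.4 px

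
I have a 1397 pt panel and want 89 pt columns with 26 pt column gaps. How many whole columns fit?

k columns need k·89 + (k−1)·26 = k·115 − 26.
k·115 − 26 ≤ 1397 → k ≤ 1423 / 115 ≈ 12.37, so k = 12.

12 columns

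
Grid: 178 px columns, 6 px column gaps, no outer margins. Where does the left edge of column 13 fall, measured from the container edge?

Each column+gutter stride is 184 px; with no margin, 12 of them is 2208 px.

2208 px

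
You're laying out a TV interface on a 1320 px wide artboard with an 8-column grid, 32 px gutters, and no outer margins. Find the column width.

1320 − 7·32 = 1096; ÷8 gives c = 137 px.

137 px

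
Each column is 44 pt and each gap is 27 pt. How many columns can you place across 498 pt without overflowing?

7 columns

k columns need k·44 + (k−1)·27 = k·71 − 27.
k·71 − 27 ≤ 498 → k ≤ 525 / 71 ≈ 7.39, so k = 7.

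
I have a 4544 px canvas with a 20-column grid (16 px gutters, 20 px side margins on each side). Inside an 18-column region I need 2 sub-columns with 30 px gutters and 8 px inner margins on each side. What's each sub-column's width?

2003 px

Inside the margins: 4544 − 40 = 4504 px.
Subtracting 19 gutters of 16 leaves 4200 for 20 columns, so c = 210 px.
Span of 18: 18·210 + 17·16 = 3780 + 272 = 4052 px.
Inner content = 4052 − 2·8 = 4036 px.
4036 − 1·30 = 4006; ÷2 gives d = 2003 px.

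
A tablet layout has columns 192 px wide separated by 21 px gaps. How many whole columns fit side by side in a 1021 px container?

4 columns: 4·192 + 3·21 = 831 px ≤ 1021.
5 columns: 1044 px > 1021. So 4.

4 columns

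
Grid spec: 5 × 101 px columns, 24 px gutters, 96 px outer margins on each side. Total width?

793 px

Artboard = 2·96 + 5·101 + 4·24 = 192 + 505 + 96 = 793 px.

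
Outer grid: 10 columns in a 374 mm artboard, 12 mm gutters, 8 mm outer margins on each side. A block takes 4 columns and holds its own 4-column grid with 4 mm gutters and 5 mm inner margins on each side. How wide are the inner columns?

28.5 mm

Outer content = 374 − 2·8 = 358 mm.
358 − 9·12 = 250; ÷10 gives c = 25 mm.
Span of 4: 4·25 + 3·12 = 100 + 36 = 136 mm.
Inner content = 136 − 2·5 = 126 mm.
4d + 3·4 = 126 → 4d = 114 → d = 28.5 mm.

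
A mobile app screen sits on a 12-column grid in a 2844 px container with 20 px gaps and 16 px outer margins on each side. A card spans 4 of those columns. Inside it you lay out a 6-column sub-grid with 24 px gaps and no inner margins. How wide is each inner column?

Take off 32 px of margins, leaving 2812 px.
Subtracting 11 gaps of 20 leaves 2592 for 12 columns, so c = 216 px.
4-column span = 4·216 + 3·20 = 924 px.
924 − 5·24 = 804; ÷6 gives d = 134 px.

134 px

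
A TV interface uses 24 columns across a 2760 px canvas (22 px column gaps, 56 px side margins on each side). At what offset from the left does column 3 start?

278.5 px

Take off 112 px of margins, leaving 2648 px.
24c + 23·22 = 2648 → 24c = 2142 → c = 89.25 px.
Each column+gutter stride is 111.25 px; 2 of them past the 56 px margin is 56 + 222.5 = 278.5 px.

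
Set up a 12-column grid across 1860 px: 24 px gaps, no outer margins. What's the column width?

12 columns + 11 gaps: 12c + 11·24 = 1860.
12c = 1860 − 264 = 1596, so c = 133 px.

133 px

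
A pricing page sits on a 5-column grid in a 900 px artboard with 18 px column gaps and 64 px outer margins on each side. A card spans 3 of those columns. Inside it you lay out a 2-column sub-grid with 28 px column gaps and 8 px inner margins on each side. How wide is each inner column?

206 px

Outer content = 900 − 2·64 = 772 px.
5 columns + 4 column gaps: 5c + 4·18 = 772.
5c = 772 − 72 = 700, so c = 140 px.
3 columns plus 2 column gaps: 420 + 36 = 456 px.
Inner content = 456 − 2·8 = 440 px.
2 columns + 1 column gap: 2d + 1·28 = 440.
2d = 440 − 28 = 412, so d = 206 px.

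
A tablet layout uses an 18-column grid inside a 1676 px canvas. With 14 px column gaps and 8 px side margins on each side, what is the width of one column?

Content width = 1676 − 2·8 = 1660 px.
18 columns + 17 column gaps: 18c + 17·14 = 1660.
18c = 1660 − 238 = 1422, so c = 79 px.

79 px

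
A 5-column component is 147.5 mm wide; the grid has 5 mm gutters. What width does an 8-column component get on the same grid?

239 mm

147.5 − 4·5 = 127.5; ÷5 gives c = 25.5 mm.
8 columns plus 7 gutters: 204 + 35 = 239 mm.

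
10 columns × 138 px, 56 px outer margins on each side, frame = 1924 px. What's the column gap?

48 px

Subtract both margins: 1924 − 2·56 = 1812 px.
10·138 + 9g = 1812 → 9g = 432 → g = 48 px.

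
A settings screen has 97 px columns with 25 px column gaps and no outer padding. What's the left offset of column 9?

976 px

No margin, so column 9 starts at 8·(column + gutter) = 8·122 = 976 px.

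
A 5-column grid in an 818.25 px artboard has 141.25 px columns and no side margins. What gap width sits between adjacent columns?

28 px

5 columns take 5·141.25 = 706.25 px; remaining 112 splits into 4 gaps.
g = 112 / 4 = 28 px.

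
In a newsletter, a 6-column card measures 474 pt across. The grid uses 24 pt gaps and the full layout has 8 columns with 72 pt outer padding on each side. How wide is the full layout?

6 columns + 5 gaps: 6c + 5·24 = 474.
6c = 474 − 120 = 354, so c = 59 pt.
Layout = 2·72 + 8·59 + 7·24 = 144 + 472 + 168 = 784 pt.

784 pt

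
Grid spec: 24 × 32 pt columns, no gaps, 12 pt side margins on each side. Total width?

792 pt

Frame = 2·12 + 24·32 = 24 + 768 = 792 pt.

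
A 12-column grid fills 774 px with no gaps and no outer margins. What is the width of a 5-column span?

12c = 774 → c = 64.5 px.
With no gaps, 5 columns span 5·64.5 = 322.5 px.

322.5 px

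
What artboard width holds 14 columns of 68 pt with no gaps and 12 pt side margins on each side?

Total width: 2·12 + 14·68 = 976 pt.

976 pt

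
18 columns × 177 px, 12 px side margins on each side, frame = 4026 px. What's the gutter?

48 px

Take off 24 px of margins, leaving 4002 px.
Columns use 3186 px, leaving 816 px across 17 gutters = 48 px each.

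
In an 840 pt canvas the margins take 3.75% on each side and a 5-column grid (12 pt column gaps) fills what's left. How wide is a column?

Margins: 3.75% × 840 = 31.5 pt each, so content = 840 − 63 = 777 pt.
5c + 4·12 = 777 → 5c = 729 → c = 145.8 pt.

145.8 pt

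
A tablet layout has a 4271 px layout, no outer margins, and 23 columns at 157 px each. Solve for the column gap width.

Columns use 3611 px, leaving 660 px across 22 column gaps = 30 px each.

30 px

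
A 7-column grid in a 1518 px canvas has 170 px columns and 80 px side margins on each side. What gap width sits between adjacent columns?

28 px

Inside the margins: 1518 − 160 = 1358 px.
Columns use 1190 px, leaving 168 px across 6 gaps = 28 px each.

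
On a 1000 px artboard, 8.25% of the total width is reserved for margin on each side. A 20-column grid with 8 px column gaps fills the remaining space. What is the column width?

34.15 px

Margins: 8.25% × 1000 = 82.5 px each, so content = 1000 − 165 = 835 px.
835 − 19·8 = 683; ÷20 gives c = 34.15 px.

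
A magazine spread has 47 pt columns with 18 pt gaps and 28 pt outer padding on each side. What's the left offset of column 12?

Before column 12: the margin + 11 columns + 11 gaps.
Offset = 28 + 11·(47 + 18) = 28 + 715 = 743 pt.

743 pt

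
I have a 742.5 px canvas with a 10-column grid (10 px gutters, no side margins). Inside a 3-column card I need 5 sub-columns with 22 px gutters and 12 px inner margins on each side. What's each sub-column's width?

Subtracting 9 gutters of 10 leaves 652.5 for 10 columns, so c = 65.25 px.
3-column span = 3·65.25 + 2·10 = 215.75 px.
Inner content = 215.75 − 2·12 = 191.75 px.
5 columns + 4 gutters: 5d + 4·22 = 191.75.
5d = 191.75 − 88 = 103.75, so d = 20.75 px.

20.75 px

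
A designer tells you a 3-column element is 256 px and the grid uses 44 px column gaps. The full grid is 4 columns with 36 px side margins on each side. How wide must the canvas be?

Subtracting 2 column gaps of 44 leaves 168 for 3 columns, so c = 56 px.
Canvas = 2·36 + 4·56 + 3·44 = 72 + 224 + 132 = 428 px.

428 px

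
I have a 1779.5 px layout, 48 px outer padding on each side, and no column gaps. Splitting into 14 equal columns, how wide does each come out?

120.25 px

Take off 96 px of margins, leaving 1683.5 px.
With no column gaps, each column is 1683.5/14 = 120.25 px.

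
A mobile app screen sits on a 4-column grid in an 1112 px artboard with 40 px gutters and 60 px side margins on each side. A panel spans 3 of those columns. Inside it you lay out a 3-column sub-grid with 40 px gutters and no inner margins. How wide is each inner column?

Take off 120 px of margins, leaving 992 px.
4c + 3·40 = 992 → 4c = 872 → c = 218 px.
3 columns plus 2 gutters: 654 + 80 = 734 px.
734 − 2·40 = 654; ÷3 gives d = 218 px.

218 px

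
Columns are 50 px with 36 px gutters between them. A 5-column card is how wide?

394 px

Span of 5: 5·50 + 4·36 = 250 + 144 = 394 px.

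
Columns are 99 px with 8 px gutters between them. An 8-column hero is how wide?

848 px

Span of 8: 8·99 + 7·8 = 792 + 56 = 848 px.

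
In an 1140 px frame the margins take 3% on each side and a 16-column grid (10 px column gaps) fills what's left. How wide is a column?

1140 × (1 − 2·3%) = 1140 × 94% = 1071.6 px for the columns.
1071.6 − 15·10 = 921.6; ÷16 gives c = 57.6 px.

57.6 px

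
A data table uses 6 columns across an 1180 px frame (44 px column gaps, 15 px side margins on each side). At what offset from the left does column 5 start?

Content = 1180 − 2·15 = 1150 px.
1150 − 5·44 = 930; ÷6 gives c = 155 px.
Each column+gutter stride is 199 px; 4 of them past the 15 px margin is 15 + 796 = 811 px.

811 px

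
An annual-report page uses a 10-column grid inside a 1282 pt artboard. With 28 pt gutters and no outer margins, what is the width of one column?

10 columns + 9 gutters: 10c + 9·28 = 1282.
10c = 1282 − 252 = 1030, so c = 103 pt.

103 pt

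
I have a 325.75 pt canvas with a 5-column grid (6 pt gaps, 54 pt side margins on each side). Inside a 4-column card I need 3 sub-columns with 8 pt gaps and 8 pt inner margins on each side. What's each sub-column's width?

47 pt

Take off 108 pt of margins, leaving 217.75 pt.
Subtracting 4 gaps of 6 leaves 193.75 for 5 columns, so c = 38.75 pt.
Span of 4: 4·38.75 + 3·6 = 155 + 18 = 173 pt.
Inner content = 173 − 2·8 = 157 pt.
3d + 2·8 = 157 → 3d = 141 → d = 47 pt.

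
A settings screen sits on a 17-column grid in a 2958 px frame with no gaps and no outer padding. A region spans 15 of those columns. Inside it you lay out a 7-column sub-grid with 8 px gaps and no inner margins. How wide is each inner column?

17c = 2958 → c = 174 px.
15-column span = 15·174 = 2610 px.
2610 − 6·8 = 2562; ÷7 gives d = 366 px.

366 px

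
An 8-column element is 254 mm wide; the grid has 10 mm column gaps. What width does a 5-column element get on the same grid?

Subtracting 7 column gaps of 10 leaves 184 for 8 columns, so c = 23 mm.
Span of 5: 5·23 + 4·10 = 115 + 40 = 155 mm.

155 mm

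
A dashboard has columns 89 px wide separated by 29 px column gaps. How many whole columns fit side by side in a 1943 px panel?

16 columns

16 columns: 16·89 + 15·29 = 1859 px ≤ 1943.
17 columns: 1977 px > 1943. So 16.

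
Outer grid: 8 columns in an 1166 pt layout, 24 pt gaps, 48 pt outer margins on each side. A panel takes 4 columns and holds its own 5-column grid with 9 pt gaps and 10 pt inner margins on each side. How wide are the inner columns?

Inside the margins: 1166 − 96 = 1070 pt.
1070 − 7·24 = 902; ÷8 gives c = 112.75 pt.
4 columns plus 3 gaps: 451 + 72 = 523 pt.
Inner content = 523 − 2·10 = 503 pt.
Subtracting 4 gaps of 9 leaves 467 for 5 columns, so d = 93.4 pt.

93.4 pt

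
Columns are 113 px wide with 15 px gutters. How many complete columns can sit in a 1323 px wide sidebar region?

10 columns

Each extra column adds 113 + 15 = 128 px.
(1323 + 15) / 128 = 10.45, so 10 columns fit.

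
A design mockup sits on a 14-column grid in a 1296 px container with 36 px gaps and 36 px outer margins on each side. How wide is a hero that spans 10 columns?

Inside the margins: 1296 − 72 = 1224 px.
14 columns + 13 gaps: 14c + 13·36 = 1224.
14c = 1224 − 468 = 756, so c = 54 px.
10 columns plus 9 gaps: 540 + 324 = 864 px.

864 px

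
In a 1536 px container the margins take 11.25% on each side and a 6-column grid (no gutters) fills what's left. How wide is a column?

Margins: 11.25% × 1536 = 172.8 px each, so content = 1536 − 345.6 = 1190.4 px.
6c = 1190.4 → c = 198.4 px.

198.4 px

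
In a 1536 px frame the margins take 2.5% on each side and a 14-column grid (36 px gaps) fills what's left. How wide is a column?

70.8 px

1536 × (1 − 2·2.5%) = 1536 × 95% = 1459.2 px for the columns.
14c + 13·36 = 1459.2 → 14c = 991.2 → c = 70.8 px.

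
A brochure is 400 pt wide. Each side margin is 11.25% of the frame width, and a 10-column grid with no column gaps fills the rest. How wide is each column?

Margins: 11.25% × 400 = 45 pt each, so content = 400 − 90 = 310 pt.
With no column gaps, each column is 310/10 = 31 pt.

31 pt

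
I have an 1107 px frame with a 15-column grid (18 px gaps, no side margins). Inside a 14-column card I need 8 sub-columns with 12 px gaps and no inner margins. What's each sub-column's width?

1107 − 14·18 = 855; ÷15 gives c = 57 px.
14 columns plus 13 gaps: 798 + 234 = 1032 px.
1032 − 7·12 = 948; ÷8 gives d = 118.5 px.

118.5 px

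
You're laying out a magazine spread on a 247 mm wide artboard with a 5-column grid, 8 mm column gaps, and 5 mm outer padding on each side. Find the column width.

41 mm

Inside the margins: 247 − 10 = 237 mm.
Subtracting 4 column gaps of 8 leaves 205 for 5 columns, so c = 41 mm.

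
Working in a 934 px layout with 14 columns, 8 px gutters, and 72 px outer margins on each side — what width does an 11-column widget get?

Subtract both margins: 934 − 2·72 = 790 px.
Subtracting 13 gutters of 8 leaves 686 for 14 columns, so c = 49 px.
11-column span = 11·49 + 10·8 = 619 px.

619 px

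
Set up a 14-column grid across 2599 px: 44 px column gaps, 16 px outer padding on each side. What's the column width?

Inside the margins: 2599 − 32 = 2567 px.
2567 − 13·44 = 1995; ÷14 gives c = 142.5 px.

142.5 px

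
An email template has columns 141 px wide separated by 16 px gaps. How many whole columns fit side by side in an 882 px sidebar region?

5 columns: 5·141 + 4·16 = 769 px ≤ 882.
6 columns: 926 px > 882. So 5.

5 columns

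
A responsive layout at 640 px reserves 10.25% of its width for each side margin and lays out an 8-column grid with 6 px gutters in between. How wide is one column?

640 × (1 − 2·10.25%) = 640 × 79.5% = 508.8 px for the columns.
8c + 7·6 = 508.8 → 8c = 466.8 → c = 58.35 px.

58.35 px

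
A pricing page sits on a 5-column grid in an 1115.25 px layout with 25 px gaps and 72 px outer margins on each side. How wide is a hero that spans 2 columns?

Subtract both margins: 1115.25 − 2·72 = 971.25 px.
Subtracting 4 gaps of 25 leaves 871.25 for 5 columns, so c = 174.25 px.
2-column span = 2·174.25 + 1·25 = 373.5 px.

373.5 px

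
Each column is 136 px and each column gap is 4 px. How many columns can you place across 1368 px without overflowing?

9 columns

Each extra column adds 136 + 4 = 140 px.
(1368 + 4) / 140 = 9.80, so 9 columns fit.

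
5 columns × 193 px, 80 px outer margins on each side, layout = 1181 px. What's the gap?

Inside the margins: 1181 − 160 = 1021 px.
5 columns take 5·193 = 965 px; remaining 56 splits into 4 gaps.
g = 56 / 4 = 14 px.

14 px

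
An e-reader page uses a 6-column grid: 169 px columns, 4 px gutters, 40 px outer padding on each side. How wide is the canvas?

1114 px

Canvas = 2·40 + 6·169 + 5·4 = 80 + 1014 + 20 = 1114 px.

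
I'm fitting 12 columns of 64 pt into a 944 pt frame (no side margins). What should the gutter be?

16 pt

12·64 + 11g = 944 → 11g = 176 → g = 16 pt.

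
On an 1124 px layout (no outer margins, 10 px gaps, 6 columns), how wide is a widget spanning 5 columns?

Subtracting 5 gaps of 10 leaves 1074 for 6 columns, so c = 179 px.
5-column span = 5·179 + 4·10 = 935 px.

935 px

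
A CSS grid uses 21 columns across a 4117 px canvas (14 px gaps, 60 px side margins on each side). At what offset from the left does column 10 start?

1779 px

Subtract both margins: 4117 − 2·60 = 3997 px.
Subtracting 20 gaps of 14 leaves 3717 for 21 columns, so c = 177 px.
Each column+gutter stride is 191 px; 9 of them past the 60 px margin is 60 + 1719 = 1779 px.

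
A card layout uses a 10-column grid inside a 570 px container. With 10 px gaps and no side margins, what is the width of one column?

48 px

10 columns + 9 gaps: 10c + 9·10 = 570.
10c = 570 − 90 = 480, so c = 48 px.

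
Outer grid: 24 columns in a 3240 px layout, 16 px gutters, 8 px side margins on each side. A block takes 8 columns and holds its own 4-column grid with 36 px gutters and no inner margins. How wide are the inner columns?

239 px

Take off 16 px of margins, leaving 3224 px.
24 columns + 23 gutters: 24c + 23·16 = 3224.
24c = 3224 − 368 = 2856, so c = 119 px.
8-column span = 8·119 + 7·16 = 1064 px.
4d + 3·36 = 1064 → 4d = 956 → d = 239 px.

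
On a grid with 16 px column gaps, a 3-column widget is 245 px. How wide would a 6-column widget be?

3c + 2·16 = 245 → 3c = 213 → c = 71 px.
6 columns plus 5 column gaps: 426 + 80 = 506 px.

506 px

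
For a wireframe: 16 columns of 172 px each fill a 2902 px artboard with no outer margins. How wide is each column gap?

10 px

16·172 + 15g = 2902 → 15g = 150 → g = 10 px.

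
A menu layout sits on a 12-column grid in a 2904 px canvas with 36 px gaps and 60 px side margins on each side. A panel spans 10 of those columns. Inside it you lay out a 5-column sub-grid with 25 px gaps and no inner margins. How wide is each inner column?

Outer content = 2904 − 2·60 = 2784 px.
12c + 11·36 = 2784 → 12c = 2388 → c = 199 px.
Span of 10: 10·199 + 9·36 = 1990 + 324 = 2314 px.
Subtracting 4 gaps of 25 leaves 2214 for 5 columns, so d = 442.8 px.

442.8 px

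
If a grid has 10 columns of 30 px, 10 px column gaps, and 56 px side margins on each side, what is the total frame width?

Adding margins, columns and gutters: 112 + 300 + 90 = 502 px.

502 px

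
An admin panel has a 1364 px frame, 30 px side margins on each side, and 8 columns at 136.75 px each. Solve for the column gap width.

Take off 60 px of margins, leaving 1304 px.
8 columns take 8·136.75 = 1094 px; remaining 210 splits into 7 column gaps.
g = 210 / 7 = 30 px.

30 px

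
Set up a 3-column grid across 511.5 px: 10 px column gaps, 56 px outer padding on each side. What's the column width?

Inside the margins: 511.5 − 112 = 399.5 px.
Subtracting 2 column gaps of 10 leaves 379.5 for 3 columns, so c = 126.5 px.

126.5 px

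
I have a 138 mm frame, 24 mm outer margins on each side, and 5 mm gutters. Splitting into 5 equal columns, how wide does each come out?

Inside the margins: 138 − 48 = 90 mm.
5c + 4·5 = 90 → 5c = 70 → c = 14 mm.

14 mm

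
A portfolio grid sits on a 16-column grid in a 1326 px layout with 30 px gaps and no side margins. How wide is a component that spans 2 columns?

16 columns + 15 gaps: 16c + 15·30 = 1326.
16c = 1326 − 450 = 876, so c = 54.75 px.
2 columns plus 1 gap: 109.5 + 30 = 139.5 px.

139.5 px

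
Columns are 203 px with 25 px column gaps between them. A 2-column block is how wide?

2-column span = 2·203 + 1·25 = 431 px.

431 px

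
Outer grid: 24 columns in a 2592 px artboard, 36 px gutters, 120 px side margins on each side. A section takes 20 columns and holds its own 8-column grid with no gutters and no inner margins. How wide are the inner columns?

Inside the margins: 2592 − 240 = 2352 px.
Subtracting 23 gutters of 36 leaves 1524 for 24 columns, so c = 63.5 px.
20 columns plus 19 gutters: 1270 + 684 = 1954 px.
8d = 1954 → d = 244.25 px.

244.25 px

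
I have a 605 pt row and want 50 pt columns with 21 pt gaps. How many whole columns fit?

k columns need k·50 + (k−1)·21 = k·71 − 21.
k·71 − 21 ≤ 605 → k ≤ 626 / 71 ≈ 8.82, so k = 8.

8 columns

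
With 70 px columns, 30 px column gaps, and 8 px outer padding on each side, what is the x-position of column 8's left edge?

708 px

Each column+gutter stride is 100 px; 7 of them past the 8 px margin is 8 + 700 = 708 px.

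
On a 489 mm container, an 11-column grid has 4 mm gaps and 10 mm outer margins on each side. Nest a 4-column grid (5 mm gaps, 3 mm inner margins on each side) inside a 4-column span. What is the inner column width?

36.75 mm

Outer content = 489 − 2·10 = 469 mm.
Subtracting 10 gaps of 4 leaves 429 for 11 columns, so c = 39 mm.
4-column span = 4·39 + 3·4 = 168 mm.
Inner content = 168 − 2·3 = 162 mm.
162 − 3·5 = 147; ÷4 gives d = 36.75 mm.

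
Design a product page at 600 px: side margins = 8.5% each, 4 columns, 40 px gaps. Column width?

94.5 px

Margins: 8.5% × 600 = 51 px each, so content = 600 − 102 = 498 px.
Subtracting 3 gaps of 40 leaves 378 for 4 columns, so c = 94.5 px.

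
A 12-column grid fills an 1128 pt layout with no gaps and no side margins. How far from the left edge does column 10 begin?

846 pt

12c = 1128 → c = 94 pt.
No margin, so column 10 starts at 9·(column + gutter) = 9·94 = 846 pt.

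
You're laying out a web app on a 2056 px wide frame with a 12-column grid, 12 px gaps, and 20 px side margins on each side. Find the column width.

Take off 40 px of margins, leaving 2016 px.
12c + 11·12 = 2016 → 12c = 1884 → c = 157 px.

157 px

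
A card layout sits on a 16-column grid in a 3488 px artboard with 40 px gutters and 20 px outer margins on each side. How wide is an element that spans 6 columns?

1268 px

Subtract both margins: 3488 − 2·20 = 3448 px.
3448 − 15·40 = 2848; ÷16 gives c = 178 px.
Span of 6: 6·178 + 5·40 = 1068 + 200 = 1268 px.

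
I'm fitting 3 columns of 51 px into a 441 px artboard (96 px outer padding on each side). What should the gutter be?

Take off 192 px of margins, leaving 249 px.
3 columns take 3·51 = 153 px; remaining 96 splits into 2 gutters.
g = 96 / 2 = 48 px.

48 px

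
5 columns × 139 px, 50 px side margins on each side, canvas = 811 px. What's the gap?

Inside the margins: 811 − 100 = 711 px.
Columns use 695 px, leaving 16 px across 4 gaps = 4 px each.

4 px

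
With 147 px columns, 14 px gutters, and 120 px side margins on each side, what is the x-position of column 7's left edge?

1086 px

Column 7 starts at margin + 6·(column + gutter) = 120 + 6·161 = 1086 px.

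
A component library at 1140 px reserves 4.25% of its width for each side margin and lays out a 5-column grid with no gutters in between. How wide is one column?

Margins: 4.25% × 1140 = 48.45 px each, so content = 1140 − 96.9 = 1043.1 px.
1043.1 / 5 = 208.62 px per column.

208.62 px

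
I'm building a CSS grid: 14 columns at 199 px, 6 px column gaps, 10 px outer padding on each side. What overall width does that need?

Artboard = 2·10 + 14·199 + 13·6 = 20 + 2786 + 78 = 2884 px.

2884 px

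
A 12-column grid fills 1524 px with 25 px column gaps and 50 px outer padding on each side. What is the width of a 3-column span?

337.25 px

Inside the margins: 1524 − 100 = 1424 px.
Subtracting 11 column gaps of 25 leaves 1149 for 12 columns, so c = 95.75 px.
3 columns plus 2 column gaps: 287.25 + 50 = 337.25 px.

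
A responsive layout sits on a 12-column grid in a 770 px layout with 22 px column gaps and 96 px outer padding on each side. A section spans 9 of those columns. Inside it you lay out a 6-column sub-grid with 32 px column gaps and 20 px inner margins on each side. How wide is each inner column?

Outer content = 770 − 2·96 = 578 px.
Subtracting 11 column gaps of 22 leaves 336 for 12 columns, so c = 28 px.
9-column span = 9·28 + 8·22 = 428 px.
Inner content = 428 − 2·20 = 388 px.
388 − 5·32 = 228; ÷6 gives d = 38 px.

38 px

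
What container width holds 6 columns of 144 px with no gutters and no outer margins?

Container = 6·144 = 864 = 864 px.

864 px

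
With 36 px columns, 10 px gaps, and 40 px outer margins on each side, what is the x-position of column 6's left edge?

270 px

Each column+gutter stride is 46 px; 5 of them past the 40 px margin is 40 + 230 = 270 px.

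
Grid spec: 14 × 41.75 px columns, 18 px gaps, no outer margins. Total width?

818.5 px

Total width: 14·41.75 + 13·18 = 818.5 px.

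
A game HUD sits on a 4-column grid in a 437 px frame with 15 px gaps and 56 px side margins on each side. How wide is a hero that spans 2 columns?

155 px

Inside the margins: 437 − 112 = 325 px.
4 columns + 3 gaps: 4c + 3·15 = 325.
4c = 325 − 45 = 280, so c = 70 px.
Span of 2: 2·70 + 1·15 = 140 + 15 = 155 px.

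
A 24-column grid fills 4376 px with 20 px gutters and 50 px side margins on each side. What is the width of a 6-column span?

Subtract both margins: 4376 − 2·50 = 4276 px.
24c + 23·20 = 4276 → 24c = 3816 → c = 159 px.
6-column span = 6·159 + 5·20 = 1054 px.

1054 px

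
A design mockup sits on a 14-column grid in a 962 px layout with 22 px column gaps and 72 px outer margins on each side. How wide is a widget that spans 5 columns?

Inside the margins: 962 − 144 = 818 px.
14 columns + 13 column gaps: 14c + 13·22 = 818.
14c = 818 − 286 = 532, so c = 38 px.
Span of 5: 5·38 + 4·22 = 190 + 88 = 278 px.

278 px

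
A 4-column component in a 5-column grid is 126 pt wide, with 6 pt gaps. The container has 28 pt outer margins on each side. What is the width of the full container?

215 pt

126 − 3·6 = 108; ÷4 gives c = 27 pt.
Adding margins, columns and gutters: 56 + 135 + 24 = 215 pt.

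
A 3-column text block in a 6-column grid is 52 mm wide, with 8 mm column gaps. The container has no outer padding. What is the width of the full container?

112 mm

52 − 2·8 = 36; ÷3 gives c = 12 mm.
Total width: 6·12 + 5·8 = 112 mm.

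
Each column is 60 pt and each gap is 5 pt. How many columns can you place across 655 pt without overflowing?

Each extra column adds 60 + 5 = 65 pt.
(655 + 5) / 65 = 10.15, so 10 columns fit.

10 columns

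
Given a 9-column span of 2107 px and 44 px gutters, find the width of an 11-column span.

Subtracting 8 gutters of 44 leaves 1755 for 9 columns, so c = 195 px.
Span of 11: 11·195 + 10·44 = 2145 + 440 = 2585 px.

2585 px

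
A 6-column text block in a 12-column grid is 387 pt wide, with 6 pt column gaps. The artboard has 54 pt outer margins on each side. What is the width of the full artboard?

6 columns + 5 column gaps: 6c + 5·6 = 387.
6c = 387 − 30 = 357, so c = 59.5 pt.
Adding margins, columns and gutters: 108 + 714 + 66 = 888 pt.

888 pt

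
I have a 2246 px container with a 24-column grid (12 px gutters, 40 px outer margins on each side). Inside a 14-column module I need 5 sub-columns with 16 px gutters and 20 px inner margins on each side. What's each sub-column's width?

230.9 px

Outer content = 2246 − 2·40 = 2166 px.
2166 − 23·12 = 1890; ÷24 gives c = 78.75 px.
Span of 14: 14·78.75 + 13·12 = 1102.5 + 156 = 1258.5 px.
Inner content = 1258.5 − 2·20 = 1218.5 px.
5d + 4·16 = 1218.5 → 5d = 1154.5 → d = 230.9 px.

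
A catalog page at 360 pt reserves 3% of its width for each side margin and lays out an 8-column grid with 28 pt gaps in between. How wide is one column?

17.8 pt

Each margin = 3% of 360 = 10.8 pt; content = 360 − 2·10.8 = 338.4 pt.
338.4 − 7·28 = 142.4; ÷8 gives c = 17.8 pt.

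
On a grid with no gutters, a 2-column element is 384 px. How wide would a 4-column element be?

768 px

384 / 2 = 192 px per column.
4-column span = 4·192 = 768 px.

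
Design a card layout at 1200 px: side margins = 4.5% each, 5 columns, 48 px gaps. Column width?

180 px

Margins: 4.5% × 1200 = 54 px each, so content = 1200 − 108 = 1092 px.
Subtracting 4 gaps of 48 leaves 900 for 5 columns, so c = 180 px.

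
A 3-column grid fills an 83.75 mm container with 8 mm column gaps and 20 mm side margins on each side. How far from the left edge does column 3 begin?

54.5 mm

Inside the margins: 83.75 − 40 = 43.75 mm.
3 columns + 2 column gaps: 3c + 2·8 = 43.75.
3c = 43.75 − 16 = 27.75, so c = 9.25 mm.
Each column+gutter stride is 17.25 mm; 2 of them past the 20 mm margin is 20 + 34.5 = 54.5 mm.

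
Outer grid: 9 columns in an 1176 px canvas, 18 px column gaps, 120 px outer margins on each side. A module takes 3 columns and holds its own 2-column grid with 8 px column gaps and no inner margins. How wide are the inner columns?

146 px

Take off 240 px of margins, leaving 936 px.
9 columns + 8 column gaps: 9c + 8·18 = 936.
9c = 936 − 144 = 792, so c = 88 px.
3 columns plus 2 column gaps: 264 + 36 = 300 px.
Subtracting 1 column gap of 8 leaves 292 for 2 columns, so d = 146 px.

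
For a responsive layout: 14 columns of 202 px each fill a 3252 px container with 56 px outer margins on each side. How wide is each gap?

24 px

Content width = 3252 − 2·56 = 3140 px.
14·202 + 13g = 3140 → 13g = 312 → g = 24 px.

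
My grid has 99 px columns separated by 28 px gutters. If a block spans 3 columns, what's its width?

353 px

3-column span = 3·99 + 2·28 = 353 px.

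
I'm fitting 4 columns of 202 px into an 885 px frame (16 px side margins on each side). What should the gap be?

15 px

Subtract both margins: 885 − 2·16 = 853 px.
4·202 + 3g = 853 → 3g = 45 → g = 15 px.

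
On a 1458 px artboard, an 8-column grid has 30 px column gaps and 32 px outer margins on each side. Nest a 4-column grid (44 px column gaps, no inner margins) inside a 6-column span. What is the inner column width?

Outer content = 1458 − 2·32 = 1394 px.
8c + 7·30 = 1394 → 8c = 1184 → c = 148 px.
6-column span = 6·148 + 5·30 = 1038 px.
Subtracting 3 column gaps of 44 leaves 906 for 4 columns, so d = 226.5 px.

226.5 px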